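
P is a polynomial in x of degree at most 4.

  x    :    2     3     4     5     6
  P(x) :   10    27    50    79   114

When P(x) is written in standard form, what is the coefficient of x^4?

First differences: 17, 23, 29, 35. Second differences: 6, 6, 6.
Level-2 differences are constant, so P has degree 2.
Fitting a degree-2 polynomial gives P(x) = 3x² + 2x - 6.
The coefficient of x^4 is 0.

0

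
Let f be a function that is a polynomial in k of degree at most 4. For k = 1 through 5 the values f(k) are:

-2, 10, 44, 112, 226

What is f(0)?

Write f(k) = ak^4 + bk³ + ck² + dk + e; the 5 given values yield a linear system in the 5 coefficients.
Solving, the leading coefficient vanishes, and f(k) = 2k³ - k² + k - 4.
The constant term is f(0) = -4.

-4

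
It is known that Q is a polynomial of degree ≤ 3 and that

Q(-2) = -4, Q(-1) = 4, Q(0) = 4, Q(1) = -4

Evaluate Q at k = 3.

First differences: 8, 0, -8. Second differences: -8, -8.
Level-2 differences are constant, so Q has degree 2.
Fitting a degree-2 polynomial gives Q(k) = -4k² - 4k + 4.
Then Q(3) = -44.

-44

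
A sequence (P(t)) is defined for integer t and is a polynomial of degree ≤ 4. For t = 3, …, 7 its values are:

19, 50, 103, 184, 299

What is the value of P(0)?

First differences: 31, 53, 81, 115. Second differences: 22, 28, 34. Third differences: 6, 6.
Level-3 differences are constant, so P has degree 3.
Fitting a degree-3 polynomial gives P(t) = t³ - t² + t - 2.
Then P(0) = -2.

-2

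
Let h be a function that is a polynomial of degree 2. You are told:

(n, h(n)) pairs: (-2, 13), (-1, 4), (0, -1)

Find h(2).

1

Write h(n) = an² + bn + c; the 3 given values yield a linear system in the 3 coefficients.
Solving, h(n) = 2n² - 3n - 1.
Then h(2) = 1.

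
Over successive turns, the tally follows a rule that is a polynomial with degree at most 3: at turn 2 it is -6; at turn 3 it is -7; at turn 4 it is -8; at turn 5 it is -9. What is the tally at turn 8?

Write the value at n as h(n).
Write h(n) = an³ + bn² + cn + d; the 4 given values yield a linear system in the 4 coefficients.
Solving, the top 2 coefficients vanish, and h(n) = -n - 4.
Then h(8) = -12.

-12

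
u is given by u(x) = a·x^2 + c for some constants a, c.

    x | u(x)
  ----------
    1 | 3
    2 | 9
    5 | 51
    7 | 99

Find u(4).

From u(1) = 3 and u(2) = 9: 1a + c = 3 and 4a + c = 9.
Subtracting: 3a = 6, so a = 2; then c = 3 − 2·1 = 1.
So u(x) = 2x² + 1, and u(4) = 33.

33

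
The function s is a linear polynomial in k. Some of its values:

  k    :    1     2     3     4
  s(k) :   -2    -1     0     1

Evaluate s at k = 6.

First differences: 1, 1, 1.
Level-1 differences are constant, so s has degree 1.
Fitting a degree-1 polynomial gives s(k) = k - 3.
Then s(6) = 3.

3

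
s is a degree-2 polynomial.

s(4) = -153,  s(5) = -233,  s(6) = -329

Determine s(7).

-441

Write s(t) = at² + bt + c; the 3 given values yield a linear system in the 3 coefficients.
Solving, s(t) = -8t² - 8t + 7.
Then s(7) = -441.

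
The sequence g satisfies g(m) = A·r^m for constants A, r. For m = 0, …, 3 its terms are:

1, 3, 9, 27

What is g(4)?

81

Consecutive ratio: 3/1 = 3, and 9/3 = 3, so r = 3.
Then A·3^0 = 1 gives A = 1, and g(m) = 1·3^m.
g(4) = 1·3^4 = 81.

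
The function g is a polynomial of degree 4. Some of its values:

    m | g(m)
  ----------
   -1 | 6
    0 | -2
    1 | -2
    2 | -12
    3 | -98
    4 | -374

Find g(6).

Write g(m) = am^4 + bm³ + cm² + dm + e; the 6 given values yield a linear system in the 5 coefficients.
Solving, g(m) = -2m^4 + m³ + 6m² - 5m - 2.
Then g(6) = -2192.

-2192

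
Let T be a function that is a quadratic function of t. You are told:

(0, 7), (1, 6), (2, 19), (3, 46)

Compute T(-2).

51

First differences: -1, 13, 27. Second differences: 14, 14.
Level-2 differences are constant, so T has degree 2.
Fitting a degree-2 polynomial gives T(t) = 7t² - 8t + 7.
Then T(-2) = 51.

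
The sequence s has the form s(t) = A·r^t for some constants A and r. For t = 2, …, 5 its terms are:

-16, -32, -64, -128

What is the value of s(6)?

-256

Consecutive ratio: -32/(-16) = 2, and -64/(-32) = 2, so r = 2.
Then A·2^2 = -16 gives A = -4, and s(t) = -4·2^t.
s(6) = -4·2^6 = -256.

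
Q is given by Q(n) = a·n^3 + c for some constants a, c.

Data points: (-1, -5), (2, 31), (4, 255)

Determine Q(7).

From Q(-1) = -5 and Q(2) = 31: -1a + c = -5 and 8a + c = 31.
Subtracting: 9a = 36, so a = 4; then c = -5 − 4·(-1) = -1.
So Q(n) = 4n³ − 1, and Q(7) = 1371.

1371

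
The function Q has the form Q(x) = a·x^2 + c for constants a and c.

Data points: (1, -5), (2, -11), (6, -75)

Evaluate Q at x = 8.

From Q(1) = -5 and Q(2) = -11: 1a + c = -5 and 4a + c = -11.
Subtracting: 3a = -6, so a = -2; then c = -5 − (-2)·1 = -3.
So Q(x) = -2x² − 3, and Q(8) = -131.

-131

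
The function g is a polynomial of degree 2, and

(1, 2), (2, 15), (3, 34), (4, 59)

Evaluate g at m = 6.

First differences: 13, 19, 25. Second differences: 6, 6.
Level-2 differences are constant, so g has degree 2.
Fitting a degree-2 polynomial gives g(m) = 3m² + 4m - 5.
Then g(6) = 127.

127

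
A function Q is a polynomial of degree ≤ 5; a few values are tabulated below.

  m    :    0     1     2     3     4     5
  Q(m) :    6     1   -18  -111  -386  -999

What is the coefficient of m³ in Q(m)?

First differences: -5, -19, -93, -275, -613. Second differences: -14, -74, -182, -338. Third differences: -60, -108, -156. Fourth differences: -48, -48.
Level-4 differences are constant, so Q has degree 4.
Fitting a degree-4 polynomial gives Q(m) = -2m^4 + 2m³ + m² - 6m + 6.
The coefficient of m³ is 2.

2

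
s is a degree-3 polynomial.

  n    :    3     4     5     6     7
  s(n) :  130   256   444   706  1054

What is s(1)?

Write s(n) = an³ + bn² + cn + d; the 5 given values yield a linear system in the 4 coefficients.
Solving, s(n) = 2n³ + 7n² + 3n + 4.
Then s(1) = 16.

16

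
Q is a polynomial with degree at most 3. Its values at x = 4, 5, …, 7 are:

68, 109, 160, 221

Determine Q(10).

First differences: 41, 51, 61. Second differences: 10, 10.
Level-2 differences are constant, so Q has degree 2.
Fitting a degree-2 polynomial gives Q(x) = 5x² - 4x + 4.
Then Q(10) = 464.

464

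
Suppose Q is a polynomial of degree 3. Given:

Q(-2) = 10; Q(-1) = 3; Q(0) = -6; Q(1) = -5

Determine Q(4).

178

Write Q(t) = at³ + bt² + ct + d; the 4 given values yield a linear system in the 4 coefficients.
Solving, Q(t) = 2t³ + 5t² - 6t - 6.
Then Q(4) = 178.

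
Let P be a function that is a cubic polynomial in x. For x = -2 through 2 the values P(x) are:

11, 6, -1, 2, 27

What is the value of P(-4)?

-33

Write P(x) = ax³ + bx² + cx + d; the 5 given values yield a linear system in the 4 coefficients.
Solving, P(x) = 2x³ + 5x² - 4x - 1.
Then P(-4) = -33.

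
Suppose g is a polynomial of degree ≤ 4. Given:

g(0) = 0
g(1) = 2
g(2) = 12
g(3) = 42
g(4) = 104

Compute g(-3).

First differences: 2, 10, 30, 62. Second differences: 8, 20, 32. Third differences: 12, 12.
Level-3 differences are constant, so g has degree 3.
Fitting a degree-3 polynomial gives g(k) = 2k³ - 2k² + 2k.
Then g(-3) = -78.

-78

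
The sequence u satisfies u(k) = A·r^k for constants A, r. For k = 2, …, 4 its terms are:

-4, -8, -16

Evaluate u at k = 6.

-64

Consecutive ratio: -8/(-4) = 2, and -16/(-8) = 2, so r = 2.
Then A·2^2 = -4 gives A = -1, and u(k) = -1·2^k.
u(6) = -1·2^6 = -64.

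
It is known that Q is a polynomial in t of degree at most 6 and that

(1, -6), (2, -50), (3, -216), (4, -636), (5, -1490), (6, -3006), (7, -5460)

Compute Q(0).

First differences: -44, -166, -420, -854, -1516, -2454. Second differences: -122, -254, -434, -662, -938. Third differences: -132, -180, -228, -276. Fourth differences: -48, -48, -48.
Level-4 differences are constant, so Q has degree 4.
Fitting a degree-4 polynomial gives Q(t) = -2t^4 - 2t³ + t² - 3t.
Then Q(0) = 0.

0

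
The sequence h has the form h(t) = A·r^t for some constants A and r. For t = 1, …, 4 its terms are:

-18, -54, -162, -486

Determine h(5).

-1458

Consecutive ratio: -54/(-18) = 3, and -162/(-54) = 3, so r = 3.
Then A·3^1 = -18 gives A = -6, and h(t) = -6·3^t.
h(5) = -6·3^5 = -1458.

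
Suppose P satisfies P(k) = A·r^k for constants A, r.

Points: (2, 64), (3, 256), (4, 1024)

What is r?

Consecutive ratio: 256/64 = 4, and 1024/256 = 4, so r = 4.
Then A·4^2 = 64 gives A = 4, and P(k) = 4·4^k.

4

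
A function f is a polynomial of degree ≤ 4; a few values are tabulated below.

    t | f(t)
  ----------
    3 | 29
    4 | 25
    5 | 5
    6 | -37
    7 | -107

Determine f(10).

-545

First differences: -4, -20, -42, -70. Second differences: -16, -22, -28. Third differences: -6, -6.
Level-3 differences are constant, so f has degree 3.
Fitting a degree-3 polynomial gives f(t) = -t³ + 4t² + 5t + 5.
Then f(10) = -545.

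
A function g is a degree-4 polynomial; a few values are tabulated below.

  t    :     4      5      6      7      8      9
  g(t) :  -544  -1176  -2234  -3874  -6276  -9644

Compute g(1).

-4

First differences: -632, -1058, -1640, -2402, -3368. Second differences: -426, -582, -762, -966. Third differences: -156, -180, -204. Fourth differences: -24, -24.
Level-4 differences are constant, so g has degree 4.
Fitting a degree-4 polynomial gives g(t) = -t^4 - 4t³ - 2t² - t + 4.
Then g(1) = -4.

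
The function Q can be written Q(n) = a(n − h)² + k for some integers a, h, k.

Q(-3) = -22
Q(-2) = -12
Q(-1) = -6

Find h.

0

First differences 10, 6; second difference -4 = 2a, so a = -2.
Expanding, the n-coefficient is −2ah = 4h; matching it to the data gives h = 0, and then k = -4.
So Q(n) = -2(n + 0)² − 4.
Hence h = 0.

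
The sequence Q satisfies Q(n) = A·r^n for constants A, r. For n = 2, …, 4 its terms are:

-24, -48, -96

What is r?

2

Consecutive ratio: -48/(-24) = 2, and -96/(-48) = 2, so r = 2.
Then A·2^2 = -24 gives A = -6, and Q(n) = -6·2^n.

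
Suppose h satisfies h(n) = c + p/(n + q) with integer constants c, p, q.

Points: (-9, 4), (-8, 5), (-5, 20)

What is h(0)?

-5

(h(n) − c)(n + q) = p for each data point; the three points give a linear system in c and q, then p follows.
Solving: c = 0, q = 4, p = -20, so h(n) = -20/(n + 4).
Then h(0) = 0 − 20/4 = -5.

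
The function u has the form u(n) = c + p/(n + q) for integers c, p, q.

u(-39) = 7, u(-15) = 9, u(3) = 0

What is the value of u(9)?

3

(u(n) − c)(n + q) = p for each data point; the three points give a linear system in c and q, then p follows.
Solving: c = 6, q = 3, p = -36, so u(n) = 6 − 36/(n + 3).
Then u(9) = 6 − 36/12 = 3.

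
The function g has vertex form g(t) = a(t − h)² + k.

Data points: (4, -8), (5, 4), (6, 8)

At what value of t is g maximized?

First differences 12, 4; second difference -8 = 2a, so a = -4.
Expanding, the t-coefficient is −2ah = 8h; matching it to the data gives h = 6, and then k = 8.
So g(t) = -4(t − 6)² + 8.
Hence h = 6.

6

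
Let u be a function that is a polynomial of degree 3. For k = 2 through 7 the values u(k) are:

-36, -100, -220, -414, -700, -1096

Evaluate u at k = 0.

-4

First differences: -64, -120, -194, -286, -396. Second differences: -56, -74, -92, -110. Third differences: -18, -18, -18.
Level-3 differences are constant, so u has degree 3.
Fitting a degree-3 polynomial gives u(k) = -3k³ - k² - 2k - 4.
Then u(0) = -4.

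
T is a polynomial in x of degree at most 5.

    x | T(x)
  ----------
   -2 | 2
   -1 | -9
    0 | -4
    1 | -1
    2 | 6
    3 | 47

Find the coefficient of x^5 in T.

0

First differences: -11, 5, 3, 7, 41. Second differences: 16, -2, 4, 34. Third differences: -18, 6, 30. Fourth differences: 24, 24.
Level-4 differences are constant, so T has degree 4.
Fitting a degree-4 polynomial gives T(x) = x^4 - x³ - 2x² + 5x - 4.
The coefficient of x^5 is 0.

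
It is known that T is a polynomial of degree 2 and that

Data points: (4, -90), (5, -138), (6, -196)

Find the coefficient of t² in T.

Write T(t) = at² + bt + c; the 3 given values yield a linear system in the 3 coefficients.
Solving, T(t) = -5t² - 3t + 2.
The coefficient of t² is -5.

-5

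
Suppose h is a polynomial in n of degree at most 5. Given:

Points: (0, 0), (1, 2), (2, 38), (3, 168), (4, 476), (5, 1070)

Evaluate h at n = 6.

Write h(n) = an^5 + bn^4 + cn³ + dn² + en + p; the 6 given values yield a linear system in the 6 coefficients.
Solving, the leading coefficient vanishes, and h(n) = n^4 + 4n³ - 2n² - n.
Then h(6) = 2082.

2082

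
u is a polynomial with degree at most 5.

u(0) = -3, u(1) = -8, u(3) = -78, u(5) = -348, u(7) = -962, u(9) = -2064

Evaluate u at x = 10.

Write u(x) = ax^5 + bx^4 + cx³ + dx² + ex + p; the 6 given values yield a linear system in the 6 coefficients.
Solving, the top 2 coefficients vanish, and u(x) = -3x³ + 2x² - 4x - 3.
Then u(10) = -2843.

-2843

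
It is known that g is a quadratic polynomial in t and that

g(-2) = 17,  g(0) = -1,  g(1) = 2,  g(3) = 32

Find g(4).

59

Write g(t) = at² + bt + c; the 4 given values yield a linear system in the 3 coefficients.
Solving, g(t) = 4t² - t - 1.
Then g(4) = 59.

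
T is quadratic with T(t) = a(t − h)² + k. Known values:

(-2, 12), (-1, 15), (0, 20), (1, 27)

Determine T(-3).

First differences 3, 5, 7; second difference 2 = 2a, so a = 1.
Expanding, the t-coefficient is −2ah = -2h; matching it to the data gives h = -3, and then k = 11.
So T(t) = 1(t + 3)² + 11.
T(-3) = 1·0² + 11 = 11.

11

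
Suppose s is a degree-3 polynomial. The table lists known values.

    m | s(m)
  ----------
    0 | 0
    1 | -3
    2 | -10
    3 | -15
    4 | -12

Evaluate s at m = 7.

First differences: -3, -7, -5, 3. Second differences: -4, 2, 8. Third differences: 6, 6.
Level-3 differences are constant, so s has degree 3.
Fitting a degree-3 polynomial gives s(m) = m³ - 5m² + m.
Then s(7) = 105.

105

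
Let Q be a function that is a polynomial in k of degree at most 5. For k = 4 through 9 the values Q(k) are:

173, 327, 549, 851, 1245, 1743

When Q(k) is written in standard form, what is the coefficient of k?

-4

First differences: 154, 222, 302, 394, 498. Second differences: 68, 80, 92, 104. Third differences: 12, 12, 12.
Level-3 differences are constant, so Q has degree 3.
Fitting a degree-3 polynomial gives Q(k) = 2k³ + 4k² - 4k - 3.
The coefficient of k is -4.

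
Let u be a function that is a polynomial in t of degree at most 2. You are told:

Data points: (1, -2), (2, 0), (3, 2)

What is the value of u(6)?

8

First differences: 2, 2.
Level-1 differences are constant, so u has degree 1.
Fitting a degree-1 polynomial gives u(t) = 2t - 4.
Then u(6) = 8.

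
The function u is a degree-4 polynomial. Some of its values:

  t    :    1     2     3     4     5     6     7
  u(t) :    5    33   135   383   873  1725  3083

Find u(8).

Write u(t) = at^4 + bt³ + ct² + dt + e; the 7 given values yield a linear system in the 5 coefficients.
Solving, u(t) = t^4 + 2t³ - t + 3.
Then u(8) = 5115.

5115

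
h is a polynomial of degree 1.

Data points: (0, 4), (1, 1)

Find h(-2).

10

Write h(m) = am + b; the 2 given values yield a linear system in the 2 coefficients.
Solving, h(m) = -3m + 4.
Then h(-2) = 10.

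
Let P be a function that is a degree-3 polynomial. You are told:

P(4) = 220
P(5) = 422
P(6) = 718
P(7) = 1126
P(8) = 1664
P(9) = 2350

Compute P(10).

First differences: 202, 296, 408, 538, 686. Second differences: 94, 112, 130, 148. Third differences: 18, 18, 18.
Level-3 differences are constant, so P has degree 3.
Fitting a degree-3 polynomial gives P(k) = 3k³ + 2k² + k - 8.
Then P(10) = 3202.

3202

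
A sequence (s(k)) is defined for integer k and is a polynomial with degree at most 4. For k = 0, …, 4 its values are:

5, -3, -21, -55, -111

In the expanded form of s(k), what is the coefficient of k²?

-2

First differences: -8, -18, -34, -56. Second differences: -10, -16, -22. Third differences: -6, -6.
Level-3 differences are constant, so s has degree 3.
Fitting a degree-3 polynomial gives s(k) = -k³ - 2k² - 5k + 5.
The coefficient of k² is -2.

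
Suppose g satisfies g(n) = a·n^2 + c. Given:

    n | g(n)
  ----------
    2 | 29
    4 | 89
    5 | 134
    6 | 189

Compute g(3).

From g(2) = 29 and g(4) = 89: 4a + c = 29 and 16a + c = 89.
Subtracting: 12a = 60, so a = 5; then c = 29 − 5·4 = 9.
So g(n) = 5n² + 9, and g(3) = 54.

54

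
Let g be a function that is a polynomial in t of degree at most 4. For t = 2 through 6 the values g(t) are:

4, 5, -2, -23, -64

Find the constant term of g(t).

First differences: 1, -7, -21, -41. Second differences: -8, -14, -20. Third differences: -6, -6.
Level-3 differences are constant, so g has degree 3.
Fitting a degree-3 polynomial gives g(t) = -t³ + 5t² - 5t + 2.
The constant term is g(0) = 2.

2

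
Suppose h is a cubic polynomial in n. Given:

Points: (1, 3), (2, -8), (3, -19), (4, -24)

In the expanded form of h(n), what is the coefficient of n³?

Write h(n) = an³ + bn² + cn + d; the 4 given values yield a linear system in the 4 coefficients.
Solving, h(n) = n³ - 6n² + 8.
The coefficient of n³ is 1.

1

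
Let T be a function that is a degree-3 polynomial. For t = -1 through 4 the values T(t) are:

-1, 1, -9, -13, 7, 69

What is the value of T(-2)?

First differences: 2, -10, -4, 20, 62. Second differences: -12, 6, 24, 42. Third differences: 18, 18, 18.
Level-3 differences are constant, so T has degree 3.
Fitting a degree-3 polynomial gives T(t) = 3t³ - 6t² - 7t + 1.
Then T(-2) = -33.

-33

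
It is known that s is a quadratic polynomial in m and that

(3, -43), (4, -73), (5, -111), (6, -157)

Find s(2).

Write s(m) = am² + bm + c; the 4 given values yield a linear system in the 3 coefficients.
Solving, s(m) = -4m² - 2m - 1.
Then s(2) = -21.

-21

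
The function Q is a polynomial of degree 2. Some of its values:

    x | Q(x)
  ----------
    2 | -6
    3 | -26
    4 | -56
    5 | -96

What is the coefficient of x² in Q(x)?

-5

First differences: -20, -30, -40. Second differences: -10, -10.
Level-2 differences are constant, so Q has degree 2.
Fitting a degree-2 polynomial gives Q(x) = -5x² + 5x + 4.
The coefficient of x² is -5.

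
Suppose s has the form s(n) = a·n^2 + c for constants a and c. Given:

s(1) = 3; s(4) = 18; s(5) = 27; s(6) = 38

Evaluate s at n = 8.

66

From s(1) = 3 and s(4) = 18: 1a + c = 3 and 16a + c = 18.
Subtracting: 15a = 15, so a = 1; then c = 3 − 1·1 = 2.
So s(n) = 1n² + 2, and s(8) = 66.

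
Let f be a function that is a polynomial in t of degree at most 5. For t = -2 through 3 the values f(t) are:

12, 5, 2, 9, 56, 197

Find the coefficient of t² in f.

First differences: -7, -3, 7, 47, 141. Second differences: 4, 10, 40, 94. Third differences: 6, 30, 54. Fourth differences: 24, 24.
Level-4 differences are constant, so f has degree 4.
Fitting a degree-4 polynomial gives f(t) = t^4 + 3t³ + 4t² - t + 2.
The coefficient of t² is 4.

4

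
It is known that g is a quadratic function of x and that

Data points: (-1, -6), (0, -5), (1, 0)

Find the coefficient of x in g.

Write g(x) = ax² + bx + c; the 3 given values yield a linear system in the 3 coefficients.
Solving, g(x) = 2x² + 3x - 5.
The coefficient of x is 3.

3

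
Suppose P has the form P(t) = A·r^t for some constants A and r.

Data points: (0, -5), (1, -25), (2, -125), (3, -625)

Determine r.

Consecutive ratio: -25/(-5) = 5, and -125/(-25) = 5, so r = 5.
Then A·5^0 = -5 gives A = -5, and P(t) = -5·5^t.

5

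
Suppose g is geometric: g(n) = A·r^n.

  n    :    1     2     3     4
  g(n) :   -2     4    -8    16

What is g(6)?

Consecutive ratio: 4/(-2) = -2, and -8/4 = -2, so r = -2.
Then A·(-2)^1 = -2 gives A = 1, and g(n) = 1·(-2)^n.
g(6) = 1·(-2)^6 = 64.

64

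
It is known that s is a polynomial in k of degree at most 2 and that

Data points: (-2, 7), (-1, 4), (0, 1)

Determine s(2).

-5

First differences: -3, -3.
Level-1 differences are constant, so s has degree 1.
Fitting a degree-1 polynomial gives s(k) = -3k + 1.
Then s(2) = -5.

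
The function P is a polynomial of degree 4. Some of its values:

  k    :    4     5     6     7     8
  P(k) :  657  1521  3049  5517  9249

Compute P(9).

Write P(k) = ak^4 + bk³ + ck² + dk + e; the 5 given values yield a linear system in the 5 coefficients.
Solving, P(k) = 2k^4 + 2k³ + 4k + 1.
Then P(9) = 14617.

14617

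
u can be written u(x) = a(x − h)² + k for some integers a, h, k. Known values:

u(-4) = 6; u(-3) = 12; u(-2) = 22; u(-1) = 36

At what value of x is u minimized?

First differences 6, 10, 14; second difference 4 = 2a, so a = 2.
Expanding, the x-coefficient is −2ah = -4h; matching it to the data gives h = -5, and then k = 4.
So u(x) = 2(x + 5)² + 4.
Hence h = -5.

-5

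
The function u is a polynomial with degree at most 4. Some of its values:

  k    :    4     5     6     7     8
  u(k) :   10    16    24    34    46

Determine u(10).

76

First differences: 6, 8, 10, 12. Second differences: 2, 2, 2.
Level-2 differences are constant, so u has degree 2.
Fitting a degree-2 polynomial gives u(k) = k² - 3k + 6.
Then u(10) = 76.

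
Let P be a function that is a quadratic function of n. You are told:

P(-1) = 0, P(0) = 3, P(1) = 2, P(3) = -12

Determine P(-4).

-33

Write P(n) = an² + bn + c; the 4 given values yield a linear system in the 3 coefficients.
Solving, P(n) = -2n² + n + 3.
Then P(-4) = -33.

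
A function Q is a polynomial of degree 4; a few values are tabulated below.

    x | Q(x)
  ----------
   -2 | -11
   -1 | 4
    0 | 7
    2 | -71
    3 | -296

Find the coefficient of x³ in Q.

-4

Write Q(x) = ax^4 + bx³ + cx² + dx + e; the 5 given values yield a linear system in the 5 coefficients.
Solving, Q(x) = -2x^4 - 4x³ - 4x² + x + 7.
The coefficient of x³ is -4.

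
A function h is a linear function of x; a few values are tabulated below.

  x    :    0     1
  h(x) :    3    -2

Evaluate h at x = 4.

Write h(x) = ax + b; the 2 given values yield a linear system in the 2 coefficients.
Solving, h(x) = -5x + 3.
Then h(4) = -17.

-17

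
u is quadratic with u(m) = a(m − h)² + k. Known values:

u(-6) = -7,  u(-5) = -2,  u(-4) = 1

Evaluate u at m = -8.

First differences 5, 3; second difference -2 = 2a, so a = -1.
Expanding, the m-coefficient is −2ah = 2h; matching it to the data gives h = -3, and then k = 2.
So u(m) = -1(m + 3)² + 2.
u(-8) = -1·(-5)² + 2 = -23.

-23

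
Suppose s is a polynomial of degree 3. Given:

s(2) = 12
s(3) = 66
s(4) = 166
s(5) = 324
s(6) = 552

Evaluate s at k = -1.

First differences: 54, 100, 158, 228. Second differences: 46, 58, 70. Third differences: 12, 12.
Level-3 differences are constant, so s has degree 3.
Fitting a degree-3 polynomial gives s(k) = 2k³ + 5k² - 9k - 6.
Then s(-1) = 6.

6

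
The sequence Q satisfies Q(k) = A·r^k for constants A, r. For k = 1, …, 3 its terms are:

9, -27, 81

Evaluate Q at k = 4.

-243

Consecutive ratio: -27/9 = -3, and 81/(-27) = -3, so r = -3.
Then A·(-3)^1 = 9 gives A = -3, and Q(k) = -3·(-3)^k.
Q(4) = -3·(-3)^4 = -243.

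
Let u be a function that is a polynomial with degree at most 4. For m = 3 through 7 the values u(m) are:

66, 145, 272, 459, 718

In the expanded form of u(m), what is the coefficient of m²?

Write u(m) = am^4 + bm³ + cm² + dm + e; the 5 given values yield a linear system in the 5 coefficients.
Solving, the leading coefficient vanishes, and u(m) = 2m³ + 5m - 3.
The coefficient of m² is 0.

0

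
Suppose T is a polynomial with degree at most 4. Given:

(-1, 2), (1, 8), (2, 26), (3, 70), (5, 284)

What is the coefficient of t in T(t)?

Write T(t) = at^4 + bt³ + ct² + dt + e; the 5 given values yield a linear system in the 5 coefficients.
Solving, the leading coefficient vanishes, and T(t) = 2t³ + t² + t + 4.
The coefficient of t is 1.

1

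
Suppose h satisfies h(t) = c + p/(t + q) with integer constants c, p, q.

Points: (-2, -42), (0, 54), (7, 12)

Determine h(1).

30

(h(t) − c)(t + q) = p for each data point; the three points give a linear system in c and q, then p follows.
Solving: c = 6, q = 1, p = 48, so h(t) = 6 + 48/(t + 1).
Then h(1) = 6 + 48/2 = 30.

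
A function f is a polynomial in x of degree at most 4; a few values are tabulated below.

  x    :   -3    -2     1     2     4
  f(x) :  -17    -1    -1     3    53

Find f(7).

323

Write f(x) = ax^4 + bx³ + cx² + dx + e; the 5 given values yield a linear system in the 5 coefficients.
Solving, the leading coefficient vanishes, and f(x) = x³ - 3x + 1.
Then f(7) = 323.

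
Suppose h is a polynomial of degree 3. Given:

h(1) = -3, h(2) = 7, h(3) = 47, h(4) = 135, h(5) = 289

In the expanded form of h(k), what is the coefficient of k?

First differences: 10, 40, 88, 154. Second differences: 30, 48, 66. Third differences: 18, 18.
Level-3 differences are constant, so h has degree 3.
Fitting a degree-3 polynomial gives h(k) = 3k³ - 3k² - 2k - 1.
The coefficient of k is -2.

-2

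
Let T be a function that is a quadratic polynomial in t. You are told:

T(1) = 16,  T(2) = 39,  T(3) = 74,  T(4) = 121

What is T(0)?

First differences: 23, 35, 47. Second differences: 12, 12.
Level-2 differences are constant, so T has degree 2.
Fitting a degree-2 polynomial gives T(t) = 6t² + 5t + 5.
The constant term is T(0) = 5.

5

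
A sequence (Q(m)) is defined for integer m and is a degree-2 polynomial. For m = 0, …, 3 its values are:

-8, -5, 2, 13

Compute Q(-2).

Write Q(m) = am² + bm + c; the 4 given values yield a linear system in the 3 coefficients.
Solving, Q(m) = 2m² + m - 8.
Then Q(-2) = -2.

-2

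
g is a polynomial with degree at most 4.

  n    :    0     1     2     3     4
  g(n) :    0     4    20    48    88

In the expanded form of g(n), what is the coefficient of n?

First differences: 4, 16, 28, 40. Second differences: 12, 12, 12.
Level-2 differences are constant, so g has degree 2.
Fitting a degree-2 polynomial gives g(n) = 6n² - 2n.
The coefficient of n is -2.

-2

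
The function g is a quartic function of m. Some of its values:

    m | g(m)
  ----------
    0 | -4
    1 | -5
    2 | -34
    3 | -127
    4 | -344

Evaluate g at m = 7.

Write g(m) = am^4 + bm³ + cm² + dm + e; the 5 given values yield a linear system in the 5 coefficients.
Solving, g(m) = -m^4 - 7m² + 7m - 4.
Then g(7) = -2699.

-2699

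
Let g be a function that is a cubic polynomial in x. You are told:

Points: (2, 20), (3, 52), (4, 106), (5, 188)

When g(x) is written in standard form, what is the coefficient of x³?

1

Write g(x) = ax³ + bx² + cx + d; the 4 given values yield a linear system in the 4 coefficients.
Solving, g(x) = x³ + 2x² + 3x - 2.
The coefficient of x³ is 1.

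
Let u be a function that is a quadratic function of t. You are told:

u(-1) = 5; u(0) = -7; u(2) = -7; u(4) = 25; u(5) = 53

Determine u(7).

Write u(t) = at² + bt + c; the 5 given values yield a linear system in the 3 coefficients.
Solving, u(t) = 4t² - 8t - 7.
Then u(7) = 133.

133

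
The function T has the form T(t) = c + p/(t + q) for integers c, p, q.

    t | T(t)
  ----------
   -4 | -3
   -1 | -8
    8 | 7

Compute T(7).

8

(T(t) − c)(t + q) = p for each data point; the three points give a linear system in c and q, then p follows.
Solving: c = 2, q = -2, p = 30, so T(t) = 2 + 30/(t − 2).
Then T(7) = 2 + 30/5 = 8.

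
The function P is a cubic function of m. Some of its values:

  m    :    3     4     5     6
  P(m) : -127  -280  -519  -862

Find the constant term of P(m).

-4

Write P(m) = am³ + bm² + cm + d; the 4 given values yield a linear system in the 4 coefficients.
Solving, P(m) = -3m³ - 7m² + 7m - 4.
The constant term is P(0) = -4.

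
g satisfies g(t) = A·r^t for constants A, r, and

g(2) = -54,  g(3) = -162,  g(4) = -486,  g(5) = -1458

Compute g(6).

-4374

Consecutive ratio: -162/(-54) = 3, and -486/(-162) = 3, so r = 3.
Then A·3^2 = -54 gives A = -6, and g(t) = -6·3^t.
g(6) = -6·3^6 = -4374.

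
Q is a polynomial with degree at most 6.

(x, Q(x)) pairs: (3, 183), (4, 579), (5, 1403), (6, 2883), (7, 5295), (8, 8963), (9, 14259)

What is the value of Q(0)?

3

First differences: 396, 824, 1480, 2412, 3668, 5296. Second differences: 428, 656, 932, 1256, 1628. Third differences: 228, 276, 324, 372. Fourth differences: 48, 48, 48.
Level-4 differences are constant, so Q has degree 4.
Fitting a degree-4 polynomial gives Q(x) = 2x^4 + 2x³ - 4x² + 3.
Then Q(0) = 3.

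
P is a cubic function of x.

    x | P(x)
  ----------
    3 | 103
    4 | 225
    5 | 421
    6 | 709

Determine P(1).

Write P(x) = ax³ + bx² + cx + d; the 4 given values yield a linear system in the 4 coefficients.
Solving, P(x) = 3x³ + x² + 4x + 1.
Then P(1) = 9.

9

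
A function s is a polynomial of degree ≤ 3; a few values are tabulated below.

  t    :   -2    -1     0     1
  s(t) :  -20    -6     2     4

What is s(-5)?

-98

First differences: 14, 8, 2. Second differences: -6, -6.
Level-2 differences are constant, so s has degree 2.
Fitting a degree-2 polynomial gives s(t) = -3t² + 5t + 2.
Then s(-5) = -98.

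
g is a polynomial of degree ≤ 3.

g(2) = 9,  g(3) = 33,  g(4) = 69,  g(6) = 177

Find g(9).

429

Write g(t) = at³ + bt² + ct + d; the 4 given values yield a linear system in the 4 coefficients.
Solving, the leading coefficient vanishes, and g(t) = 6t² - 6t - 3.
Then g(9) = 429.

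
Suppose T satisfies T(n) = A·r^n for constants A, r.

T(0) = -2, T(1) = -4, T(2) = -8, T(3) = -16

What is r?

2

Consecutive ratio: -4/(-2) = 2, and -8/(-4) = 2, so r = 2.
Then A·2^0 = -2 gives A = -2, and T(n) = -2·2^n.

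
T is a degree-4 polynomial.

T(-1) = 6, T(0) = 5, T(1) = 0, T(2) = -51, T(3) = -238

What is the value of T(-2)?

-3

Write T(k) = ak^4 + bk³ + ck² + dk + e; the 5 given values yield a linear system in the 5 coefficients.
Solving, T(k) = -2k^4 - 3k³ + 5.
Then T(-2) = -3.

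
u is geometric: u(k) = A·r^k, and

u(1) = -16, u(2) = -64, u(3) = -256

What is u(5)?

Consecutive ratio: -64/(-16) = 4, and -256/(-64) = 4, so r = 4.
Then A·4^1 = -16 gives A = -4, and u(k) = -4·4^k.
u(5) = -4·4^5 = -4096.

-4096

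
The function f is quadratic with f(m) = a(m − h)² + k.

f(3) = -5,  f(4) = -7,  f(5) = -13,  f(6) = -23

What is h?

3

First differences -2, -6, -10; second difference -4 = 2a, so a = -2.
Expanding, the m-coefficient is −2ah = 4h; matching it to the data gives h = 3, and then k = -5.
So f(m) = -2(m − 3)² − 5.
Hence h = 3.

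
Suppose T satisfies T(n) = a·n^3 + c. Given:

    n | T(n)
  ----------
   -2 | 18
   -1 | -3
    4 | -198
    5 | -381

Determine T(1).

-9

From T(-2) = 18 and T(-1) = -3: -8a + c = 18 and -1a + c = -3.
Subtracting: 7a = -21, so a = -3; then c = 18 − (-3)·(-8) = -6.
So T(n) = -3n³ − 6, and T(1) = -9.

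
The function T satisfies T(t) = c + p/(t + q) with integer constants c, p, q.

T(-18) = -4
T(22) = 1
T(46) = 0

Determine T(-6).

(T(t) − c)(t + q) = p for each data point; the three points give a linear system in c and q, then p follows.
Solving: c = -1, q = 2, p = 48, so T(t) = -1 + 48/(t + 2).
Then T(-6) = -1 + 48/(-4) = -13.

-13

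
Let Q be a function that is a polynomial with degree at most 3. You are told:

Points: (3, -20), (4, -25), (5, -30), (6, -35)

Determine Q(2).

-15

Write Q(t) = at³ + bt² + ct + d; the 4 given values yield a linear system in the 4 coefficients.
Solving, the top 2 coefficients vanish, and Q(t) = -5t - 5.
Then Q(2) = -15.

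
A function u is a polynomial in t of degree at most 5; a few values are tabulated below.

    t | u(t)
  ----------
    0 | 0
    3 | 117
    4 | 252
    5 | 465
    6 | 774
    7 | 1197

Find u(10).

Write u(t) = at^5 + bt^4 + ct³ + dt² + et + p; the 6 given values yield a linear system in the 6 coefficients.
Solving, the top 2 coefficients vanish, and u(t) = 3t³ + 3t² + 3t.
Then u(10) = 3330.

3330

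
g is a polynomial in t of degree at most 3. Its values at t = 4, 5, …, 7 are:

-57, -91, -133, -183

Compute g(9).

-307

First differences: -34, -42, -50. Second differences: -8, -8.
Level-2 differences are constant, so g has degree 2.
Fitting a degree-2 polynomial gives g(t) = -4t² + 2t - 1.
Then g(9) = -307.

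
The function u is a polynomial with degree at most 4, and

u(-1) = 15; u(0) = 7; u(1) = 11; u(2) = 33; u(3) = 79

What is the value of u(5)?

267

Write u(n) = an^4 + bn³ + cn² + dn + e; the 5 given values yield a linear system in the 5 coefficients.
Solving, the leading coefficient vanishes, and u(n) = n³ + 6n² - 3n + 7.
Then u(5) = 267.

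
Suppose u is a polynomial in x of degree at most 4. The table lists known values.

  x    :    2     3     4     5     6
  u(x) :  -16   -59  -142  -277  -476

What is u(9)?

Write u(x) = ax^4 + bx³ + cx² + dx + e; the 5 given values yield a linear system in the 5 coefficients.
Solving, the leading coefficient vanishes, and u(x) = -2x³ - 2x² + 5x - 2.
Then u(9) = -1577.

-1577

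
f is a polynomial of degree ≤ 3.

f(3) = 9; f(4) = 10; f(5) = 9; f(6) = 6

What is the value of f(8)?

Write f(t) = at³ + bt² + ct + d; the 4 given values yield a linear system in the 4 coefficients.
Solving, the leading coefficient vanishes, and f(t) = -t² + 8t - 6.
Then f(8) = -6.

-6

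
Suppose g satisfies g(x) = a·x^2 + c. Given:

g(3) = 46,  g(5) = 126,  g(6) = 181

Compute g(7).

246

From g(3) = 46 and g(5) = 126: 9a + c = 46 and 25a + c = 126.
Subtracting: 16a = 80, so a = 5; then c = 46 − 5·9 = 1.
So g(x) = 5x² + 1, and g(7) = 246.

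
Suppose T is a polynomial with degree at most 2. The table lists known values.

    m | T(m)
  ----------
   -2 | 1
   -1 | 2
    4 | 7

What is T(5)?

Write T(m) = am² + bm + c; the 3 given values yield a linear system in the 3 coefficients.
Solving, the leading coefficient vanishes, and T(m) = m + 3.
Then T(5) = 8.

8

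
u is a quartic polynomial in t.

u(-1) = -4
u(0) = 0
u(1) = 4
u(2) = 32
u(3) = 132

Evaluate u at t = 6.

1704

Write u(t) = at^4 + bt³ + ct² + dt + e; the 5 given values yield a linear system in the 5 coefficients.
Solving, u(t) = t^4 + 2t³ - t² + 2t.
Then u(6) = 1704.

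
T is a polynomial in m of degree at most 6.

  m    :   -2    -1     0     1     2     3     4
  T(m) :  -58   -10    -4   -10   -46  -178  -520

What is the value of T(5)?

Write T(m) = am^6 + bm^5 + cm^4 + dm³ + em² + pm + q; the 7 given values yield a linear system in the 7 coefficients.
Solving, the top 2 coefficients vanish, and T(m) = -2m^4 + m³ - 4m² - m - 4.
Then T(5) = -1234.

-1234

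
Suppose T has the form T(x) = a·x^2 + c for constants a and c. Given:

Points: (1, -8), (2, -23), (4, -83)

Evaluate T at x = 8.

-323

From T(1) = -8 and T(2) = -23: 1a + c = -8 and 4a + c = -23.
Subtracting: 3a = -15, so a = -5; then c = -8 − (-5)·1 = -3.
So T(x) = -5x² − 3, and T(8) = -323.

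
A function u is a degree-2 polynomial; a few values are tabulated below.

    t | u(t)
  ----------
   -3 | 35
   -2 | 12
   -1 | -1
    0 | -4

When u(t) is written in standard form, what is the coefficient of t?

Write u(t) = at² + bt + c; the 4 given values yield a linear system in the 3 coefficients.
Solving, u(t) = 5t² + 2t - 4.
The coefficient of t is 2.

2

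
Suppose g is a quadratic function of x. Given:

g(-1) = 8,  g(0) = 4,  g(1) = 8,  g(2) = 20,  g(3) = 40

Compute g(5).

Write g(x) = ax² + bx + c; the 5 given values yield a linear system in the 3 coefficients.
Solving, g(x) = 4x² + 4.
Then g(5) = 104.

104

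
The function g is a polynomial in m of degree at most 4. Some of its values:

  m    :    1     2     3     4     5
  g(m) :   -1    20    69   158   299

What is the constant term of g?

-6

First differences: 21, 49, 89, 141. Second differences: 28, 40, 52. Third differences: 12, 12.
Level-3 differences are constant, so g has degree 3.
Fitting a degree-3 polynomial gives g(m) = 2m³ + 2m² + m - 6.
The constant term is g(0) = -6.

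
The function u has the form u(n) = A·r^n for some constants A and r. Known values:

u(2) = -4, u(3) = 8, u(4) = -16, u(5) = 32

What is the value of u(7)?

Consecutive ratio: 8/(-4) = -2, and -16/8 = -2, so r = -2.
Then A·(-2)^2 = -4 gives A = -1, and u(n) = -1·(-2)^n.
u(7) = -1·(-2)^7 = 128.

128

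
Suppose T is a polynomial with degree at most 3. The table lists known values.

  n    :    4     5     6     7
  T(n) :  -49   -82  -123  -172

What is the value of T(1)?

First differences: -33, -41, -49. Second differences: -8, -8.
Level-2 differences are constant, so T has degree 2.
Fitting a degree-2 polynomial gives T(n) = -4n² + 3n + 3.
Then T(1) = 2.

2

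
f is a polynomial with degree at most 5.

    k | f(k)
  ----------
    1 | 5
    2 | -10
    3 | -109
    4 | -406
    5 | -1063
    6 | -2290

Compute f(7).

-4345

First differences: -15, -99, -297, -657, -1227. Second differences: -84, -198, -360, -570. Third differences: -114, -162, -210. Fourth differences: -48, -48.
Level-4 differences are constant, so f has degree 4.
Fitting a degree-4 polynomial gives f(k) = -2k^4 + k³ + 2k² + 2k + 2.
Then f(7) = -4345.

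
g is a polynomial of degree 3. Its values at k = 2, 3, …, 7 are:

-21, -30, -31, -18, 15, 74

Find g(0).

Write g(k) = ak³ + bk² + ck + d; the 6 given values yield a linear system in the 4 coefficients.
Solving, g(k) = k³ - 5k² - 3k - 3.
Then g(0) = -3.

-3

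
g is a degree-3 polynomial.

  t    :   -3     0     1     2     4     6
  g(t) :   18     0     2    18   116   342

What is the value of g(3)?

54

Write g(t) = at³ + bt² + ct + d; the 6 given values yield a linear system in the 4 coefficients.
Solving, g(t) = t³ + 4t² - 3t.
Then g(3) = 54.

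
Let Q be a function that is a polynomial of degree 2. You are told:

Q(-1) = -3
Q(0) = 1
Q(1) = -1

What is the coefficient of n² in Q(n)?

-3

Write Q(n) = an² + bn + c; the 3 given values yield a linear system in the 3 coefficients.
Solving, Q(n) = -3n² + n + 1.
The coefficient of n² is -3.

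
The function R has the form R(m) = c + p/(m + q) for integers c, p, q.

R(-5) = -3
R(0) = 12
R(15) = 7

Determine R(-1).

(R(m) − c)(m + q) = p for each data point; the three points give a linear system in c and q, then p follows.
Solving: c = 6, q = 3, p = 18, so R(m) = 6 + 18/(m + 3).
Then R(-1) = 6 + 18/2 = 15.

15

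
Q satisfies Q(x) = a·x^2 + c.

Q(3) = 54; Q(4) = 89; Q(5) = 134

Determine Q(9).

414

From Q(3) = 54 and Q(4) = 89: 9a + c = 54 and 16a + c = 89.
Subtracting: 7a = 35, so a = 5; then c = 54 − 5·9 = 9.
So Q(x) = 5x² + 9, and Q(9) = 414.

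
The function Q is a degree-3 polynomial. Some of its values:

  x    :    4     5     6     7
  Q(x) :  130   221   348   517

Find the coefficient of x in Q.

3

Write Q(x) = ax³ + bx² + cx + d; the 4 given values yield a linear system in the 4 coefficients.
Solving, Q(x) = x³ + 3x² + 3x + 6.
The coefficient of x is 3.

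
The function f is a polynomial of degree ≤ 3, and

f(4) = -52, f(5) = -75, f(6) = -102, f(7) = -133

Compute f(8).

-168

Write f(m) = am³ + bm² + cm + d; the 4 given values yield a linear system in the 4 coefficients.
Solving, the leading coefficient vanishes, and f(m) = -2m² - 5m.
Then f(8) = -168.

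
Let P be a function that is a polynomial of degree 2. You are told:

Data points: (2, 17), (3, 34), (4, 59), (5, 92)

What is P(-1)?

First differences: 17, 25, 33. Second differences: 8, 8.
Level-2 differences are constant, so P has degree 2.
Fitting a degree-2 polynomial gives P(n) = 4n² - 3n + 7.
Then P(-1) = 14.

14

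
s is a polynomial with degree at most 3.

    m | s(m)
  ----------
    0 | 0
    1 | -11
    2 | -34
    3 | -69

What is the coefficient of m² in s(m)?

-6

Write s(m) = am³ + bm² + cm + d; the 4 given values yield a linear system in the 4 coefficients.
Solving, the leading coefficient vanishes, and s(m) = -6m² - 5m.
The coefficient of m² is -6.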